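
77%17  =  9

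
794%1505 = 794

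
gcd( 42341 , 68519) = 1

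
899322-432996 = 466326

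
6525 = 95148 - 88623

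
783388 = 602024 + 181364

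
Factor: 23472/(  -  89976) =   -  6/23 = -  2^1*3^1*23^(  -  1)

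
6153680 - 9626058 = -3472378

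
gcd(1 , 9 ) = 1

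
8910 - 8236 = 674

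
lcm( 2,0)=0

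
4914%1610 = 84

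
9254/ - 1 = - 9254/1  =  - 9254.00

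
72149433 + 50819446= 122968879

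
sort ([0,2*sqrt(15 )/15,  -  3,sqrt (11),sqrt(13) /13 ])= [ - 3,0, sqrt( 13)/13, 2 * sqrt( 15)/15 , sqrt(11)]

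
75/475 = 3/19 = 0.16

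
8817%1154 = 739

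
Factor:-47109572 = - 2^2 * 29^1*406117^1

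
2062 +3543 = 5605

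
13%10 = 3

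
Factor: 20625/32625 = 3^ ( - 1)*5^1 * 11^1 * 29^(- 1 )  =  55/87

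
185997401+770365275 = 956362676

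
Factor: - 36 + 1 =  - 5^1 * 7^1 = - 35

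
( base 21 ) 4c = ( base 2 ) 1100000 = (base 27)3f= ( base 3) 10120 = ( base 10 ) 96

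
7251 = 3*2417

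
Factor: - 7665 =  - 3^1*5^1*7^1*73^1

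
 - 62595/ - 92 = 62595/92 = 680.38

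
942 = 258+684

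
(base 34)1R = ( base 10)61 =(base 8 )75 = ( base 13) 49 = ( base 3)2021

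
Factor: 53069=53069^1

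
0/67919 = 0 = 0.00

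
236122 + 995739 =1231861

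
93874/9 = 10430 + 4/9 = 10430.44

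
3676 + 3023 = 6699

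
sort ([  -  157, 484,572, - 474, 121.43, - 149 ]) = [ - 474, - 157, - 149, 121.43,484,572] 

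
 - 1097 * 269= - 295093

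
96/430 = 48/215  =  0.22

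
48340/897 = 48340/897= 53.89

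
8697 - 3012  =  5685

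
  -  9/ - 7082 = 9/7082 = 0.00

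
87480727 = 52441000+35039727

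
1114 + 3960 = 5074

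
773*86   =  66478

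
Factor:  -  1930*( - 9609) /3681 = 6181790/1227 = 2^1*3^( - 1)*5^1*193^1*409^(  -  1)* 3203^1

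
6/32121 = 2/10707  =  0.00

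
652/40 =163/10 = 16.30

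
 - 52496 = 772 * ( - 68 ) 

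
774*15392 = 11913408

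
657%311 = 35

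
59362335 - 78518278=-19155943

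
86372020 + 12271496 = 98643516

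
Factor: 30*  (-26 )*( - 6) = 2^3*3^2*5^1 * 13^1 =4680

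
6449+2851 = 9300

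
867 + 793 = 1660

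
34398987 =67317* 511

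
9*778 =7002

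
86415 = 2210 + 84205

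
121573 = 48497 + 73076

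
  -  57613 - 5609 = - 63222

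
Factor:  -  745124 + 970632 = 225508 =2^2*56377^1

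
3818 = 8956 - 5138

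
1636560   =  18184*90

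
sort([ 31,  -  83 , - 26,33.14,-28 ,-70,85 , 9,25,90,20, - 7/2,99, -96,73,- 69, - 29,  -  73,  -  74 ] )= [  -  96,-83, -74, - 73, - 70, - 69,  -  29, - 28, - 26,-7/2,9,20,25,31,33.14,73,85,90, 99]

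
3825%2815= 1010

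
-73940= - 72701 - 1239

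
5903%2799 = 305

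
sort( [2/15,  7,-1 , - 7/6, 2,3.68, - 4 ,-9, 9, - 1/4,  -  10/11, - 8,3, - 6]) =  [ - 9, - 8, - 6, - 4,-7/6, - 1, - 10/11, - 1/4 , 2/15,2, 3, 3.68, 7,9 ]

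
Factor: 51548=2^2*7^2*263^1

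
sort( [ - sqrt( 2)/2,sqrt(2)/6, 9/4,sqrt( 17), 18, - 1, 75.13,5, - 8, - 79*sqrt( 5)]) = [ - 79 *sqrt( 5), - 8,  -  1,-sqrt( 2)/2, sqrt( 2) /6, 9/4,sqrt( 17),5,18,75.13]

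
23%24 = 23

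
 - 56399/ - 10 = 56399/10 = 5639.90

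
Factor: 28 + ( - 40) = -2^2*3^1 = -12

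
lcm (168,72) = 504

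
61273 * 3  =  183819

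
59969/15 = 3997 + 14/15 = 3997.93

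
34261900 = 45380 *755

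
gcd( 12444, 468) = 12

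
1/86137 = 1/86137 = 0.00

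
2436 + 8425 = 10861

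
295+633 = 928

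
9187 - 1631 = 7556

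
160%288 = 160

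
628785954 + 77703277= 706489231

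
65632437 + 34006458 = 99638895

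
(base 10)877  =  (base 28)139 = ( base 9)1174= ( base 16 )36D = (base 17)30a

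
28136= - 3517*( - 8) 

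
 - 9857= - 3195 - 6662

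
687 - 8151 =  - 7464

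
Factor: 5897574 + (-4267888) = 2^1*113^1*7211^1 = 1629686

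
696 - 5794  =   - 5098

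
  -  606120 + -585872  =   - 1191992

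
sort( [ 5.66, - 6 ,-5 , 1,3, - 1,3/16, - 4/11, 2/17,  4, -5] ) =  [- 6, - 5, - 5 ,-1,-4/11, 2/17, 3/16, 1, 3,4, 5.66] 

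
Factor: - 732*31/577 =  - 22692/577 = - 2^2 *3^1*31^1  *61^1*577^(-1 )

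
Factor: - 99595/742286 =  - 2^( - 1) * 5^1*19919^1 * 371143^( - 1) 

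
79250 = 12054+67196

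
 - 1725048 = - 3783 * 456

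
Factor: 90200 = 2^3*5^2*11^1 * 41^1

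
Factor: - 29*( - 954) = 27666 = 2^1*3^2*29^1*53^1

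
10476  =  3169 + 7307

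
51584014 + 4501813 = 56085827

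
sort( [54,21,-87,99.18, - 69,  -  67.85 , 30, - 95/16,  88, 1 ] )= [- 87, -69,- 67.85, - 95/16, 1,21 , 30,54, 88 , 99.18]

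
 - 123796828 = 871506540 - 995303368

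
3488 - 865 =2623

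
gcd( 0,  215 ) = 215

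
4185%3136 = 1049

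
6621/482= 13 + 355/482  =  13.74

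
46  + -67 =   -  21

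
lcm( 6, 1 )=6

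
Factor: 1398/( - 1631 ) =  - 2^1*3^1*7^(-1 ) = - 6/7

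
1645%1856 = 1645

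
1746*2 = 3492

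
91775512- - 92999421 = 184774933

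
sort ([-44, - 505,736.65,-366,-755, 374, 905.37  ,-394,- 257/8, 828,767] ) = [- 755, - 505 , - 394,-366 ,-44,-257/8,374,736.65, 767 , 828, 905.37]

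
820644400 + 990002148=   1810646548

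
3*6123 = 18369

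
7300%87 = 79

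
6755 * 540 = 3647700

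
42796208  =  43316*988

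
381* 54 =20574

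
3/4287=1/1429 = 0.00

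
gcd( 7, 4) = 1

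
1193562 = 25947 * 46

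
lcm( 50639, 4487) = 354473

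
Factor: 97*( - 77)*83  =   - 7^1 * 11^1* 83^1*97^1 = - 619927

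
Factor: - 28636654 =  - 2^1*14318327^1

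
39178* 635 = 24878030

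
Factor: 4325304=2^3*3^1* 180221^1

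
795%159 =0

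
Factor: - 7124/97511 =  - 2^2*13^1*137^1*97511^( - 1) 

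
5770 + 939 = 6709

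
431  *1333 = 574523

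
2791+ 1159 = 3950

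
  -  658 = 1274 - 1932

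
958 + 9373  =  10331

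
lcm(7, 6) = 42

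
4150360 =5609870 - 1459510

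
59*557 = 32863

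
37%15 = 7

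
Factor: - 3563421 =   -  3^1*17^1*107^1 * 653^1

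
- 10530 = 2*(-5265 ) 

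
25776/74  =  12888/37 = 348.32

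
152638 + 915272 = 1067910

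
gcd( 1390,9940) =10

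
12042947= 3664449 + 8378498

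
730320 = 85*8592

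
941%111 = 53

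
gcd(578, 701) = 1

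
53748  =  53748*1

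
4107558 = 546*7523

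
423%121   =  60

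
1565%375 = 65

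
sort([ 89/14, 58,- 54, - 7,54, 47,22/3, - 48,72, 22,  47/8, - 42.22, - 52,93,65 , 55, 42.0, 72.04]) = [-54, - 52,-48, - 42.22,  -  7,  47/8,89/14, 22/3,22,42.0,47, 54,55,58, 65, 72, 72.04,93]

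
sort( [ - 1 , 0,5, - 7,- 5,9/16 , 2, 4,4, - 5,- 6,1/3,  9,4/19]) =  [  -  7, - 6, - 5,-5 ,- 1,0,4/19,1/3,9/16,2,  4,  4, 5, 9 ] 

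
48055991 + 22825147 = 70881138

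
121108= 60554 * 2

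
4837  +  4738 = 9575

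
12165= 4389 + 7776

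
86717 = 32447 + 54270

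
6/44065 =6/44065 = 0.00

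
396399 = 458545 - 62146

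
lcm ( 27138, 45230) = 135690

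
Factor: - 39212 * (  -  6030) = 236448360 = 2^3* 3^2*5^1*67^1*9803^1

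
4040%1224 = 368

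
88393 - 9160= 79233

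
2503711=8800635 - 6296924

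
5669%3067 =2602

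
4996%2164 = 668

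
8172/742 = 11 + 5/371  =  11.01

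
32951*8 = 263608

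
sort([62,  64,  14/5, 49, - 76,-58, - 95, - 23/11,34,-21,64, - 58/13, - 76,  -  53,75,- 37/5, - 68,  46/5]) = [ - 95, - 76 , - 76,  -  68, - 58, - 53, - 21, - 37/5, - 58/13, - 23/11, 14/5 , 46/5,34,  49,62,  64,64,75 ] 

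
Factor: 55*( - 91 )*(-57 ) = 3^1*5^1 * 7^1*11^1*13^1*19^1 = 285285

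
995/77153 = 995/77153 = 0.01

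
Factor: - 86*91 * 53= - 2^1*7^1 * 13^1*43^1 * 53^1= - 414778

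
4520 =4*1130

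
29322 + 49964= 79286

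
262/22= 11 + 10/11 = 11.91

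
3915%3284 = 631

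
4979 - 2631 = 2348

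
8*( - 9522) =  - 76176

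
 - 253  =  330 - 583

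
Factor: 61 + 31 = 92 = 2^2*23^1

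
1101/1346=1101/1346 =0.82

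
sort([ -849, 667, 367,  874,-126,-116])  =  [ - 849,-126, - 116,367,667,874]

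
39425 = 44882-5457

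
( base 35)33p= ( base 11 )294A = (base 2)111011011101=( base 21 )8d4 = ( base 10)3805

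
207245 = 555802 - 348557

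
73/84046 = 73/84046 = 0.00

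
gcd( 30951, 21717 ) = 171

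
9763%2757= 1492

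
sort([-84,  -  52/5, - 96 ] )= [  -  96,  -  84 ,-52/5 ] 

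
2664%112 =88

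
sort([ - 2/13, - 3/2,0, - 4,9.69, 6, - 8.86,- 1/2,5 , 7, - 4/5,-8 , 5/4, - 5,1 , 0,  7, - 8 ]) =[ - 8.86, -8  ,-8, - 5,- 4 , - 3/2, - 4/5, - 1/2, - 2/13 , 0,  0,1, 5/4, 5,6,7,7,9.69 ] 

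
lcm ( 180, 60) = 180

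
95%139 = 95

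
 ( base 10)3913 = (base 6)30041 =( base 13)1a20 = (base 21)8i7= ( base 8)7511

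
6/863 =6/863 = 0.01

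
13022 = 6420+6602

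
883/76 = 883/76 = 11.62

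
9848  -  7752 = 2096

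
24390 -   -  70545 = 94935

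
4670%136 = 46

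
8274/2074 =3+1026/1037 = 3.99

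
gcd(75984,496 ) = 16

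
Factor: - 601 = -601^1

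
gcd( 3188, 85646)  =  2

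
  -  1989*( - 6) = 11934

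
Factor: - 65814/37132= - 32907/18566 = - 2^( - 1)*3^1*7^1*1567^1*9283^(-1)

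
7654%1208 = 406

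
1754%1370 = 384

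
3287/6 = 547 + 5/6 =547.83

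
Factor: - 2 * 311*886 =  - 2^2*311^1*443^1 = - 551092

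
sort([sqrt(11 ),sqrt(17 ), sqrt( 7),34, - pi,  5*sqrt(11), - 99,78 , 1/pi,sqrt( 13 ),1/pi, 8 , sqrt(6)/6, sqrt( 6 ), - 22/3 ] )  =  [ - 99, - 22/3, - pi,1/pi, 1/pi , sqrt( 6 ) /6,  sqrt( 6 ),sqrt( 7),sqrt( 11),sqrt( 13 ),sqrt( 17 ), 8, 5*sqrt( 11), 34 , 78]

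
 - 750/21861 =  - 1 + 7037/7287 = - 0.03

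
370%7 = 6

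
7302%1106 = 666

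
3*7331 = 21993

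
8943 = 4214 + 4729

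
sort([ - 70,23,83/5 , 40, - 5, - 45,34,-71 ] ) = [ - 71, - 70, - 45,- 5, 83/5,  23,34, 40 ] 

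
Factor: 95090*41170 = 2^2*5^2* 23^1*37^1*179^1*257^1 =3914855300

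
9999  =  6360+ 3639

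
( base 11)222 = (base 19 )e0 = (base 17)FB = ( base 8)412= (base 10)266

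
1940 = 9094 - 7154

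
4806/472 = 2403/236 = 10.18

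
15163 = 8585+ 6578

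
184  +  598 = 782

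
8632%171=82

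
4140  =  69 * 60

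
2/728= 1/364 = 0.00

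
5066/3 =1688 + 2/3 =1688.67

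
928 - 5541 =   -  4613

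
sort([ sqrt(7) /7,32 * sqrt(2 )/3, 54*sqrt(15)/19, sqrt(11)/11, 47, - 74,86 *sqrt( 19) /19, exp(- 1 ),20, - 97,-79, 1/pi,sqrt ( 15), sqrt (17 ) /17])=[ - 97 , - 79,  -  74,  sqrt(17)/17,sqrt( 11)/11,  1/pi, exp(  -  1), sqrt(7 ) /7,  sqrt( 15), 54*sqrt( 15 )/19,32*sqrt( 2 )/3, 86 * sqrt(19 )/19,20, 47]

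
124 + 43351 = 43475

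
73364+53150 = 126514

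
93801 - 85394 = 8407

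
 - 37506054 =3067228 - 40573282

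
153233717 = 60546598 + 92687119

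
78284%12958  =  536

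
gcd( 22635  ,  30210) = 15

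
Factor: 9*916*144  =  2^6*3^4 * 229^1 = 1187136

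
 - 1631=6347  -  7978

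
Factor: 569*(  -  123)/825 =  - 23329/275 = -5^( -2 )*11^(-1)*41^1*569^1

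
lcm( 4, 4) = 4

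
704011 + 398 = 704409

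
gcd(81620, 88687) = 1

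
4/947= 4/947 = 0.00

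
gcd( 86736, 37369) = 1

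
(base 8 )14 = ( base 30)c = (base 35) c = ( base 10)12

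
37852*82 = 3103864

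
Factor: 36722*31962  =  2^2*3^1*7^2*43^1*61^1*761^1 = 1173708564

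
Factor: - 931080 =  - 2^3 * 3^1*5^1*7759^1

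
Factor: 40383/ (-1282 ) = -2^( - 1 )*3^2*7^1 =- 63/2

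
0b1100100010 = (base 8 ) 1442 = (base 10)802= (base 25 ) 172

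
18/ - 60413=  - 1 + 60395/60413 = - 0.00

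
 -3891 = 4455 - 8346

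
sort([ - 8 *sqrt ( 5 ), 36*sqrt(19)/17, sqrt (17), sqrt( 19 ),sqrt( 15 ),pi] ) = [-8*sqrt(  5 ), pi, sqrt( 15),sqrt( 17 ),sqrt( 19), 36* sqrt(19 ) /17] 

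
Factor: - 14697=-3^2*23^1*71^1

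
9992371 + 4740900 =14733271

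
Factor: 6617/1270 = 2^(  -  1) *5^( - 1 )*13^1*127^(-1) * 509^1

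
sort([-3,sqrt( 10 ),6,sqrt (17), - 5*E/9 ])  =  [ - 3, - 5*E/9 , sqrt(  10 ), sqrt( 17) , 6 ]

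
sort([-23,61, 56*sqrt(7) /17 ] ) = [ - 23, 56*sqrt(7)/17 , 61 ]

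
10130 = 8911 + 1219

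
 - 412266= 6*(-68711)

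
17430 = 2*8715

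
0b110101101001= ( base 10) 3433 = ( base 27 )4J4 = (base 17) BEG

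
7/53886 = 1/7698 = 0.00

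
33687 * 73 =2459151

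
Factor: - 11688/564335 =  - 2^3*3^1*5^(  -  1)*59^( - 1)*487^1*1913^( - 1 ) 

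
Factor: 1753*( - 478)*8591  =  -2^1*11^2*71^1*239^1 * 1753^1= - 7198690994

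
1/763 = 1/763 = 0.00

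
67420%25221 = 16978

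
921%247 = 180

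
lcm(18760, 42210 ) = 168840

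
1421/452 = 1421/452 = 3.14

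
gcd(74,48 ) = 2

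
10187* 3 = 30561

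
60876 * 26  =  1582776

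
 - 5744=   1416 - 7160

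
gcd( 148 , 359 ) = 1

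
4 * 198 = 792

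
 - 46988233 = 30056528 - 77044761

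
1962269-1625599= 336670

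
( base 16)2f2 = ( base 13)460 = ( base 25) 154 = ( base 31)oa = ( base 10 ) 754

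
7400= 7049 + 351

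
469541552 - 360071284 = 109470268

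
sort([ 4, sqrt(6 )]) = [ sqrt( 6 ) , 4 ] 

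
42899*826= 35434574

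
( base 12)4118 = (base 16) 1ba4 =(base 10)7076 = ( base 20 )HDG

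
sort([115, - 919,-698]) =[-919, - 698,115]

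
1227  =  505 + 722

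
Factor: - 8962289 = - 7^1*47^1*27241^1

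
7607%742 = 187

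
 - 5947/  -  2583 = 5947/2583 = 2.30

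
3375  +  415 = 3790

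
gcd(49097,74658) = 1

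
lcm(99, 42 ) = 1386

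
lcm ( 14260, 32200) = 998200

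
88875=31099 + 57776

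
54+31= 85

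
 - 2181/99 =  -  727/33 = -22.03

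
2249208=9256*243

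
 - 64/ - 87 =64/87  =  0.74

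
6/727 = 6/727 =0.01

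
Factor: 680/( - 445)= -2^3*17^1 * 89^( -1) = - 136/89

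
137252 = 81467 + 55785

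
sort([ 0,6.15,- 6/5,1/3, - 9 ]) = [ - 9, - 6/5, 0,1/3,6.15 ] 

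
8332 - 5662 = 2670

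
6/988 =3/494  =  0.01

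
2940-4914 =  - 1974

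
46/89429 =46/89429  =  0.00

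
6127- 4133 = 1994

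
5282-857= 4425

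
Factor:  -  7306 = -2^1*13^1*281^1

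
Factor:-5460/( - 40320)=2^( - 5)*3^( - 1)*13^1 =13/96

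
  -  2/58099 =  - 2/58099 = - 0.00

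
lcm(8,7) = 56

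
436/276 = 1 + 40/69= 1.58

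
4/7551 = 4/7551 = 0.00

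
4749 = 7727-2978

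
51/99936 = 17/33312 = 0.00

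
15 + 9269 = 9284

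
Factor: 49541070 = 2^1*3^1*5^1 * 1651369^1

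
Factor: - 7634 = -2^1*11^1*347^1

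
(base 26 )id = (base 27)HM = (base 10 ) 481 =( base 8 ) 741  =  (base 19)166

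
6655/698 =6655/698=9.53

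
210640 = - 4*( - 52660 )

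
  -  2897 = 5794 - 8691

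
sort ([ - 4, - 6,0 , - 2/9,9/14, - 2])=[ - 6, - 4,-2, - 2/9, 0,9/14 ] 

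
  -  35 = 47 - 82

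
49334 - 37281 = 12053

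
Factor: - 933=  - 3^1*311^1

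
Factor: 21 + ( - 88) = - 67=-67^1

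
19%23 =19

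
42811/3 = 14270 + 1/3 =14270.33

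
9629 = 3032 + 6597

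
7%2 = 1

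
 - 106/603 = - 106/603  =  - 0.18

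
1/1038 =1/1038 = 0.00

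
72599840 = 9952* 7295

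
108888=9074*12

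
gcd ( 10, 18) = 2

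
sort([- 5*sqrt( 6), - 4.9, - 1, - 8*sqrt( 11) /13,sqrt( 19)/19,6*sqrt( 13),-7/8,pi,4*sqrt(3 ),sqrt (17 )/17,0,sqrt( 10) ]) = [ - 5*sqrt(6), - 4.9, - 8 * sqrt( 11 ) /13, - 1, -7/8, 0, sqrt( 19 ) /19,  sqrt (17 )/17,pi,sqrt(10),4 *sqrt( 3),6*sqrt( 13)]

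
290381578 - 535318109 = -244936531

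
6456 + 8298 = 14754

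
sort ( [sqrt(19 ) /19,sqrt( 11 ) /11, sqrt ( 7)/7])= [ sqrt( 19)/19 , sqrt(11 )/11 , sqrt(7 )/7 ] 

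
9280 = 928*10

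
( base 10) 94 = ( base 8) 136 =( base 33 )2S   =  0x5E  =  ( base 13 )73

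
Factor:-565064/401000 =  - 70633/50125 = -5^(  -  3 )*23^1*37^1*83^1*401^( -1)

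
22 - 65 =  -43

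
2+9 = 11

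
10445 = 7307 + 3138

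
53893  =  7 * 7699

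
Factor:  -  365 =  - 5^1*73^1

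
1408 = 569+839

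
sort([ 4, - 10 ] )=[- 10,4 ] 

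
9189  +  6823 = 16012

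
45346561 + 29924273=75270834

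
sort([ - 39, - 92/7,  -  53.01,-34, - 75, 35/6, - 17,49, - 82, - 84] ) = [-84, - 82, - 75, - 53.01, - 39, - 34,  -  17 , - 92/7, 35/6 , 49]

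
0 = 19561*0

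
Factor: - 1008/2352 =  - 3^1*7^( - 1 )=-3/7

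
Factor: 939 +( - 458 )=481 = 13^1*37^1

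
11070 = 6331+4739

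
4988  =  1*4988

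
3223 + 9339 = 12562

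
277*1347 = 373119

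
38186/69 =553 + 29/69 = 553.42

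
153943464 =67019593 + 86923871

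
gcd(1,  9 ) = 1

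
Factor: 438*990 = 433620 = 2^2* 3^3 * 5^1*11^1*73^1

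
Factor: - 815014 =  - 2^1*17^1*23971^1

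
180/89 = 2 + 2/89 = 2.02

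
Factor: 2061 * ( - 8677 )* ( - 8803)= 3^2*229^1*8677^1*8803^1 = 157426663491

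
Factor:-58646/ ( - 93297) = 2^1*3^( -1)*7^1*59^1*71^1 * 137^( -1)*227^(-1 ) 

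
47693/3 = 15897  +  2/3 = 15897.67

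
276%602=276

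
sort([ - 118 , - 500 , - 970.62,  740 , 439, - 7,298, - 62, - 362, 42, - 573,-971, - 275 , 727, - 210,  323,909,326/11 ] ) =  [ - 971, - 970.62,-573, - 500, - 362, - 275, - 210, - 118, - 62,  -  7,326/11, 42,298 , 323,439,  727, 740,909 ]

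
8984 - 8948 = 36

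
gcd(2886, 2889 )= 3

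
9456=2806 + 6650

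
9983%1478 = 1115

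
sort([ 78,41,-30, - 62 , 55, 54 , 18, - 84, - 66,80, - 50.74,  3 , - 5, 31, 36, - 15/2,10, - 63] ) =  [ - 84, - 66, -63, - 62, - 50.74, - 30,-15/2, - 5,3 , 10, 18, 31,36, 41 , 54, 55, 78 , 80] 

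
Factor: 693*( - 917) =-3^2* 7^2*11^1*131^1= - 635481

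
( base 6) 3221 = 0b1011011101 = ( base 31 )NK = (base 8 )1335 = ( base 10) 733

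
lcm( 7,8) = 56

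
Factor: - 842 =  - 2^1 * 421^1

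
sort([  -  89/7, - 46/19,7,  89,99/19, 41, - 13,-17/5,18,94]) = [ - 13, - 89/7, - 17/5, - 46/19,99/19,7 , 18,41,89, 94] 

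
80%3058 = 80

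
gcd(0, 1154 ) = 1154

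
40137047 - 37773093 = 2363954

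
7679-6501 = 1178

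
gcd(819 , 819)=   819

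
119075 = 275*433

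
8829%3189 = 2451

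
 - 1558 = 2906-4464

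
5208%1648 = 264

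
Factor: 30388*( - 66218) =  - 2012232584 = - 2^3 * 71^1*107^1*113^1 * 293^1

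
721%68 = 41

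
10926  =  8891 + 2035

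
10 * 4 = 40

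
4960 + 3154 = 8114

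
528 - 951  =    -  423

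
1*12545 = 12545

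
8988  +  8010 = 16998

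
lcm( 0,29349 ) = 0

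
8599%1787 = 1451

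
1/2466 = 1/2466 = 0.00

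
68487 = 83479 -14992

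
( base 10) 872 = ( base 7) 2354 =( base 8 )1550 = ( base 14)464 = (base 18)2c8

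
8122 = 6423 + 1699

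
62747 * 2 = 125494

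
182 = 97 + 85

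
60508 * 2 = 121016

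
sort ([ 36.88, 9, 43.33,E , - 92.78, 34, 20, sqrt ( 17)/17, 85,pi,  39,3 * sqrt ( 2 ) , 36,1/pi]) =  [ - 92.78, sqrt( 17)/17 , 1/pi, E,pi, 3*sqrt( 2 ), 9,20,  34,36, 36.88,39,43.33,  85] 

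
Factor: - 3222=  - 2^1 *3^2*179^1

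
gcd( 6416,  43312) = 16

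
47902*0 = 0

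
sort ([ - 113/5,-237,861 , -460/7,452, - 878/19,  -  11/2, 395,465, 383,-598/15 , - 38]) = [ - 237, - 460/7,-878/19, - 598/15,-38 , - 113/5,  -  11/2 , 383, 395,452, 465, 861]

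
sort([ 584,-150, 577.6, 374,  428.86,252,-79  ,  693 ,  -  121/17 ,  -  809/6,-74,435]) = [ - 150, - 809/6, - 79,-74,- 121/17,252, 374,428.86 , 435,577.6,  584 , 693] 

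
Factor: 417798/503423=2^1*3^4*2579^1*503423^ (-1 ) 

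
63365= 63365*1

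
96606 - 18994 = 77612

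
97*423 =41031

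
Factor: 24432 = 2^4* 3^1*509^1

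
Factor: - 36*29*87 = - 2^2*3^3*29^2 = - 90828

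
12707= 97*131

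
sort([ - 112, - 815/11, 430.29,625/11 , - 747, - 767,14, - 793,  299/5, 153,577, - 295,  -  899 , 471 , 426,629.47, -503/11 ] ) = [ - 899,- 793,-767, - 747 , - 295, -112,-815/11, - 503/11,  14,625/11,  299/5, 153,426,430.29,  471,577,629.47 ] 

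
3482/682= 5 + 36/341  =  5.11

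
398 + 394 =792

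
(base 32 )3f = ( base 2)1101111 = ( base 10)111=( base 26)47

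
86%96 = 86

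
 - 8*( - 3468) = 27744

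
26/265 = 26/265=0.10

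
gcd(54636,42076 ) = 628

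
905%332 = 241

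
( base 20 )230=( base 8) 1534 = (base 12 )5B8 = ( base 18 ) 2BE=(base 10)860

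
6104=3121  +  2983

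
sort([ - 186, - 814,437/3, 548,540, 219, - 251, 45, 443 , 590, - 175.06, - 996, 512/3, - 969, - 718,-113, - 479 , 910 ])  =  [-996, - 969, - 814, - 718, - 479,  -  251, - 186, - 175.06, - 113, 45 , 437/3,512/3,  219, 443,540, 548,590,910] 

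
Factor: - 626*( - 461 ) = 2^1*313^1 * 461^1 = 288586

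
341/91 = 3+68/91 = 3.75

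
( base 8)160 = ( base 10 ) 112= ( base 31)3j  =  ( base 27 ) 44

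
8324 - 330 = 7994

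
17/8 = 17/8 =2.12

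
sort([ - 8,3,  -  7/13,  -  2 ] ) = [ - 8, - 2,-7/13,  3 ] 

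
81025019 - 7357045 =73667974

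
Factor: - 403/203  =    -  7^( - 1)*13^1 * 29^( - 1 ) * 31^1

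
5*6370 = 31850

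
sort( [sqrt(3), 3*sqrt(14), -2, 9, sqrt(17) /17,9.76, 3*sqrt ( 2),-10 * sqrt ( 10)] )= [ - 10 * sqrt (10), - 2, sqrt( 17) /17, sqrt(3),  3 *sqrt(2), 9, 9.76, 3 * sqrt( 14)]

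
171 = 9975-9804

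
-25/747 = -1 + 722/747 = - 0.03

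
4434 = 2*2217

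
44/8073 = 44/8073=0.01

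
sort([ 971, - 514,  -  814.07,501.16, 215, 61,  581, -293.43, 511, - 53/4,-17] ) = [  -  814.07,-514, - 293.43, - 17, - 53/4,  61, 215,501.16, 511,581  ,  971]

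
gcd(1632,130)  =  2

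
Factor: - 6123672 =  - 2^3 * 3^2 *17^1*5003^1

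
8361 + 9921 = 18282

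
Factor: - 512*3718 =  - 1903616 = - 2^10*11^1*13^2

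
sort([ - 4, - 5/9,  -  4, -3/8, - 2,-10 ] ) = [ - 10, - 4, - 4, - 2, - 5/9,-3/8]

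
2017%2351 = 2017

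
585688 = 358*1636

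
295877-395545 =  - 99668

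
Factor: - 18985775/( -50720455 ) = 5^1*759431^1 * 10144091^( - 1 )=3797155/10144091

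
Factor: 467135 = 5^1 * 93427^1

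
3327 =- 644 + 3971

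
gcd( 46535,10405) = 5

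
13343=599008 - 585665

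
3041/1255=3041/1255 = 2.42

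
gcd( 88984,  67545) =1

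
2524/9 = 2524/9 = 280.44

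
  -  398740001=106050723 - 504790724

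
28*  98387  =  2754836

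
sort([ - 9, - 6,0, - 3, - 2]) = [ - 9, - 6, - 3, - 2,  0]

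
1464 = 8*183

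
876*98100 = 85935600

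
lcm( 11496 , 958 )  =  11496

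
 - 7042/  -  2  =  3521 + 0/1 = 3521.00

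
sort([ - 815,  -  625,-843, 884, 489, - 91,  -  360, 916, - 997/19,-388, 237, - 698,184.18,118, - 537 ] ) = [ - 843, -815,-698,-625,-537,-388, - 360, - 91, - 997/19,118,  184.18, 237 , 489, 884,916]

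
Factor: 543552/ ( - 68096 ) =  - 447/56 = -2^(-3)*3^1*7^ (-1)*149^1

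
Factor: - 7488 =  - 2^6*3^2*13^1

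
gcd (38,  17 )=1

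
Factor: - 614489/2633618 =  - 2^( - 1)*13^(-1 ) * 227^1 *2707^1*101293^ (-1 )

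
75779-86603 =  - 10824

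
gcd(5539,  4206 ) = 1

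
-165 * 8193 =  - 1351845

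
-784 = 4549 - 5333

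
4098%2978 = 1120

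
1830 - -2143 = 3973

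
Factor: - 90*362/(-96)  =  2715/8 = 2^( - 3) * 3^1*5^1*181^1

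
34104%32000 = 2104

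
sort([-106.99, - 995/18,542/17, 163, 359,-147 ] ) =[ - 147, - 106.99, -995/18,542/17 , 163,359]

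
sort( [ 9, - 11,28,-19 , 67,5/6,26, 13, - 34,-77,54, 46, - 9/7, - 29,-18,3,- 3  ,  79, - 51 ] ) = [ - 77, - 51,-34, -29,-19, - 18, - 11, - 3, - 9/7, 5/6 , 3 , 9,13,26,  28,46,54,67, 79] 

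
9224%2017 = 1156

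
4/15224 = 1/3806 = 0.00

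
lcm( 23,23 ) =23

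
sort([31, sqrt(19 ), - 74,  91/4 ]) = [  -  74,sqrt(19), 91/4,31] 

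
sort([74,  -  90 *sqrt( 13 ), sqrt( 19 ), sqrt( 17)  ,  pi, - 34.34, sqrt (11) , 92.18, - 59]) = [ - 90 * sqrt(13), - 59,-34.34,pi,  sqrt( 11 ),  sqrt(17) , sqrt( 19),  74, 92.18] 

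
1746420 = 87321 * 20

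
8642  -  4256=4386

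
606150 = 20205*30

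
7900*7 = 55300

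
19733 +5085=24818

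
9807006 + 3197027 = 13004033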